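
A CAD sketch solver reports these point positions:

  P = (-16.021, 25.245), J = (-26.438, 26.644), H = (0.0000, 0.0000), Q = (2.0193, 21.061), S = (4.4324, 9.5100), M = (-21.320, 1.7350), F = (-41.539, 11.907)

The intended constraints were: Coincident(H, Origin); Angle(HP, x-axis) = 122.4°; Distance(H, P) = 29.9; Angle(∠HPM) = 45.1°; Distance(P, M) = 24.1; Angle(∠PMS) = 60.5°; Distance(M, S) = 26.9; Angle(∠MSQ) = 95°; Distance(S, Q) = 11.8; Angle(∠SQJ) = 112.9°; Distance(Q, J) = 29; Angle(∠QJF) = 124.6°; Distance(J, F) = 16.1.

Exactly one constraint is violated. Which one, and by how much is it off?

Distance(J, F) = 16.1 — off by 5.00.

H = (0.00, 0.00) ✓; HP at 122.4° ✓; |HP| = 29.90 ✓; ∠HPM = 45.10° ✓; |PM| = 24.10 ✓; ∠PMS = 60.50° ✓; |MS| = 26.90 ✓; ∠MSQ = 95.00° ✓; |SQ| = 11.80 ✓; ∠SQJ = 112.9° ✓; |QJ| = 29.00 ✓; ∠QJF = 124.6° ✓; |JF| = 21.10 ✗.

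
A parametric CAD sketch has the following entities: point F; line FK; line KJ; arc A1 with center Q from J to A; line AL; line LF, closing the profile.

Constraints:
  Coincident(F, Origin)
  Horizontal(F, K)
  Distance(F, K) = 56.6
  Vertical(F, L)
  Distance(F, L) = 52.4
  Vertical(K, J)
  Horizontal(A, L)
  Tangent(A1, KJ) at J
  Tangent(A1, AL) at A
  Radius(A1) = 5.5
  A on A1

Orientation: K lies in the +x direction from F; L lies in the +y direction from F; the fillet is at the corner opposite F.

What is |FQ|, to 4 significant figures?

69.36

F is at the origin; FK is horizontal with |FK| = 56.6 and K on the +x side, so K = (56.60, 0.000). FL is vertical with |FL| = 52.4 and L on the +y side, so L = (0.000, 52.40). The virtual corner opposite F is at (56.60, 52.40). Tangency of A1 to KJ means the radius QJ is perpendicular to KJ and A1 meets AL tangentially, so QA is at right angles to AL, with radius 5.5, so the center Q sits 5.5 in from both sides at Q = (51.10, 46.90). Then |FQ| = |Q − F| = 69.36.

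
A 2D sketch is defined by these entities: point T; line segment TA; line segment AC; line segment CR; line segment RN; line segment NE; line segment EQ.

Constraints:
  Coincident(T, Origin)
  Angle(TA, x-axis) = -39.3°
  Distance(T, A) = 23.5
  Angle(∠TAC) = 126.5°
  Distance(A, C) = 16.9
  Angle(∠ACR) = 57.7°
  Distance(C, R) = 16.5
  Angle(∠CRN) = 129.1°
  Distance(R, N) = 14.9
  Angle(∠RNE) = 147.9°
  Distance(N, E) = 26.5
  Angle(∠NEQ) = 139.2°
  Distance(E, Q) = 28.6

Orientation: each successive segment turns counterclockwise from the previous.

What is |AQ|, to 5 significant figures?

47.531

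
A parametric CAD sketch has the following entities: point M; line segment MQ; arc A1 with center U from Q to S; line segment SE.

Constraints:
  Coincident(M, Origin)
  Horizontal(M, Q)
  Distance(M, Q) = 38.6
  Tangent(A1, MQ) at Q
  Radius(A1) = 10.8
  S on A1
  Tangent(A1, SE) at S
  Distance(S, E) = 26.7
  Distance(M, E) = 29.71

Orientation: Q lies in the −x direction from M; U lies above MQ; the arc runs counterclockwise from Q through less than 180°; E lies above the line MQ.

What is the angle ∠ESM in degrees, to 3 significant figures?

62.6°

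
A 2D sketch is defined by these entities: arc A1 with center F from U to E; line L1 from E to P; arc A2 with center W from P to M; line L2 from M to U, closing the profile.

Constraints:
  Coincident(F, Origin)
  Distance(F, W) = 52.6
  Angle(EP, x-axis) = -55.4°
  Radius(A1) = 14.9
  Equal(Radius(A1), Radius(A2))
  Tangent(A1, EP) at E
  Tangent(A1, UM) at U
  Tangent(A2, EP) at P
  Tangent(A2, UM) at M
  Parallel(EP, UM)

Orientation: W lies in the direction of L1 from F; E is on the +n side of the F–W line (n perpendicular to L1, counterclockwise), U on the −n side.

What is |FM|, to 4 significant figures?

54.67

Tangency of A1 to both parallel lines with radius 14.9 puts E and U at F ± 14.9·n: E = (12.26, 8.461), U = (-12.26, -8.461). Equal radii place P and M the same way about W: P = W + 14.9·n = (42.13, -34.84), M = W − 14.9·n = (17.60, -51.76). Then |FM| = |M − F| = 54.67.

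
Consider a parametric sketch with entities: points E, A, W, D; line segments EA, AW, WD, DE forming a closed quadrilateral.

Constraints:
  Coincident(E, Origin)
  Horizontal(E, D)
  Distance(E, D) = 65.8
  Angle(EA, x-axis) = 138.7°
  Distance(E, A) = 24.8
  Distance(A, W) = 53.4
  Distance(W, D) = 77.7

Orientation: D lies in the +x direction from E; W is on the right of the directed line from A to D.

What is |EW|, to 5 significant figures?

35.070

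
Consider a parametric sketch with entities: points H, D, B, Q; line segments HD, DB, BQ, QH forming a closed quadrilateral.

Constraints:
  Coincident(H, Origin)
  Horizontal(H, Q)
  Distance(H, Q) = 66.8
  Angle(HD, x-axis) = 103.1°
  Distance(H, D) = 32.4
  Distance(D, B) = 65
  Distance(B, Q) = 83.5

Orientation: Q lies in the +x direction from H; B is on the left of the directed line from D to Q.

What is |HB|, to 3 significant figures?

87.0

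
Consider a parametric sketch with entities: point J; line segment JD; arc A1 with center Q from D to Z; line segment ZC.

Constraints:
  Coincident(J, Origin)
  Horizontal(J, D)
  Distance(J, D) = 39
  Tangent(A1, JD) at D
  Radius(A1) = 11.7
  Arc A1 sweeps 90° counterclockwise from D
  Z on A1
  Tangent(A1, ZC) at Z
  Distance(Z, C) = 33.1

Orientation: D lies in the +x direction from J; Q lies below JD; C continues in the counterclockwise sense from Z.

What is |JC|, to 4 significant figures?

52.46

J is at the origin; JD is horizontal with |JD| = 39.0 and D on the +x side, so D = (39.00, 0.000). The tangent condition forces QD to be normal to JD, so Q = D + (0, -11.7) = (39.00, -11.70). On A1, D sits at bearing 90° from Q; a 90° counterclockwise sweep puts Z at bearing 180°, so Z = Q + 11.7·(cos 180°, sin 180°) = (27.30, -11.70). The tangent condition forces QZ to be normal to ZC, so ZC runs along (−sin 180°, cos 180°); with |ZC| = 33.1, C = (27.30, -44.80). Then |JC| = |C − J| = 52.46.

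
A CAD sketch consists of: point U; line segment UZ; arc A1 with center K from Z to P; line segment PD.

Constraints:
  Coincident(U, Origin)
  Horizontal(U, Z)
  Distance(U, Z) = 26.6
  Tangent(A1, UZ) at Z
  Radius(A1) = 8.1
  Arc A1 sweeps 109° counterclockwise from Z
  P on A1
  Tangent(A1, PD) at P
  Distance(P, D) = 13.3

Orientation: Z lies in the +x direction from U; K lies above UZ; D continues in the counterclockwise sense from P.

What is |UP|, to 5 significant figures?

35.902

U is at the origin; U and Z share the same y with |UZ| = 26.6 and Z on the +x side, so Z = (26.600, 0.0000). A1 meets UZ tangentially, so KZ is at right angles to UZ, so K = Z + (0, 8.1) = (26.600, 8.1000). On A1, Z sits at bearing -90° from K; a 109° counterclockwise sweep puts P at bearing 19°, so P = K + 8.1·(cos 19°, sin 19°) = (34.259, 10.737). Then |UP| = |P − U| = 35.902.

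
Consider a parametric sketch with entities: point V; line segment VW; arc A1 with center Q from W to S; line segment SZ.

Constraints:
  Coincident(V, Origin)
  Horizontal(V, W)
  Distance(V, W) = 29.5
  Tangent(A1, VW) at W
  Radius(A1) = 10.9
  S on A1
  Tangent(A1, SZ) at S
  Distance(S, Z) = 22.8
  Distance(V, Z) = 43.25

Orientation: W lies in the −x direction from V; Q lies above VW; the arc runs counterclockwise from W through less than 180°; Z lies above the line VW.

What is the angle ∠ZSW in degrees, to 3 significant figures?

128°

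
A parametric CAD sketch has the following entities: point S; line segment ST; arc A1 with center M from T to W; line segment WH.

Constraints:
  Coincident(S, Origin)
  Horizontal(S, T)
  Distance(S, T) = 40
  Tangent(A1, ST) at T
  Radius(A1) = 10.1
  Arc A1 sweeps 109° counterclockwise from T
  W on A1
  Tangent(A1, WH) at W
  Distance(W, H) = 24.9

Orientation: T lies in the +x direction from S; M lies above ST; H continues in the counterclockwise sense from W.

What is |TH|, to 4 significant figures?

36.96

On A1, T sits at bearing -90° from M; a 109° counterclockwise sweep puts W at bearing 19°, so W = M + 10.1·(cos 19°, sin 19°) = (49.55, 13.39). Tangency of A1 to WH means the radius MW is perpendicular to WH, so WH runs along (−sin 19°, cos 19°); with |WH| = 24.9, H = (41.44, 36.93). Then |TH| = |H − T| = 36.96.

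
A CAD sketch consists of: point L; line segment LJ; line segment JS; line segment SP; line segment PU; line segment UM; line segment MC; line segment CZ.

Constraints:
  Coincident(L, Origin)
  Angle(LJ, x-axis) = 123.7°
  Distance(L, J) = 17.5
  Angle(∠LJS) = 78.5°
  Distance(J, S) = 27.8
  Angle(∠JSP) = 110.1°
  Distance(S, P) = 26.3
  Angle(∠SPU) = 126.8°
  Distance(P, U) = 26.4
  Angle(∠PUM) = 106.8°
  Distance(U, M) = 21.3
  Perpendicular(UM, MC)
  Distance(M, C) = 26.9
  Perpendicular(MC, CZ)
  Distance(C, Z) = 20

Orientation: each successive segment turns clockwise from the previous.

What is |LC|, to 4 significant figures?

6.404

L is at the origin; LJ runs at 123.7° with length 17.5, so J = (-9.710, 14.56). ∠LJS = 78.5° gives JS at 22.20° from the x-axis; with |JS| = 27.8, S = (16.03, 25.06). ∠JSP = 110.1° gives SP at -47.70° from the x-axis; with |SP| = 26.3, P = (33.73, 5.611). ∠SPU = 126.8° gives PU at -100.9° from the x-axis; with |PU| = 26.4, U = (28.74, -20.31). ∠PUM = 106.8° gives UM at -174.1° from the x-axis; with |UM| = 21.3, M = (7.550, -22.50). The perpendicularity gives MC at right angles to UM, so MC runs at 95.90°; with |MC| = 26.9, C = (4.785, 4.255). Then |LC| = |C − L| = 6.404.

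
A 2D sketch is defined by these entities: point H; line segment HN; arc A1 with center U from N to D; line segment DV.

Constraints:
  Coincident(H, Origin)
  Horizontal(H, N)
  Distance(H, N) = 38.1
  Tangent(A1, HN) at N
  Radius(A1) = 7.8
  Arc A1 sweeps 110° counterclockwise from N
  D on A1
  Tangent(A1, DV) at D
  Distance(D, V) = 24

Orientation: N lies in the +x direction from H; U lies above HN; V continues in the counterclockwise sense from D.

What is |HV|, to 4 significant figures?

49.76

H is at the origin; HN is horizontal with |HN| = 38.1 and N on the +x side, so N = (38.10, 0.000). The tangent condition forces UN to be normal to HN, so U = N + (0, 7.8) = (38.10, 7.800). On A1, N sits at bearing -90° from U; a 110° counterclockwise sweep puts D at bearing 20°, so D = U + 7.8·(cos 20°, sin 20°) = (45.43, 10.47). The tangent condition forces UD to be normal to DV, so DV runs along (−sin 20°, cos 20°); with |DV| = 24.0, V = (37.22, 33.02). Then |HV| = |V − H| = 49.76.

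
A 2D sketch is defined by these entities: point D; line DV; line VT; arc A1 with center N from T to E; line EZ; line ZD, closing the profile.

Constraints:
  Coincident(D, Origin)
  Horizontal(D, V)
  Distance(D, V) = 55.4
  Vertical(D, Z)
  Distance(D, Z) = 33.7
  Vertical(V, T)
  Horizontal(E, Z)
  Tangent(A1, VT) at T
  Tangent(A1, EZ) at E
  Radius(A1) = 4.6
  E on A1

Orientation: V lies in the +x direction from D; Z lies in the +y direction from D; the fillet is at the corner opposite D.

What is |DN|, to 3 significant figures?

58.5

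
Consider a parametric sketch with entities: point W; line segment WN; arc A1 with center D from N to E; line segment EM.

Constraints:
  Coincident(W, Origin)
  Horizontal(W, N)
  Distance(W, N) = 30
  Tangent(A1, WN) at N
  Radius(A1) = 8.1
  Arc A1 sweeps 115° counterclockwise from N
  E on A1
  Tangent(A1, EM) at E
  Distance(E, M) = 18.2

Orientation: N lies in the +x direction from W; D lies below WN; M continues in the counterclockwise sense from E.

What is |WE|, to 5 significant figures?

25.421

W is at the origin; WN is horizontal with |WN| = 30.0 and N on the +x side, so N = (30.000, 0.0000). A1 meets WN tangentially, so DN is at right angles to WN, so D = N + (0, -8.1) = (30.000, -8.1000). On A1, N sits at bearing 90° from D; a 115° counterclockwise sweep puts E at bearing 205°, so E = D + 8.1·(cos 205°, sin 205°) = (22.659, -11.523). Then |WE| = |E − W| = 25.421.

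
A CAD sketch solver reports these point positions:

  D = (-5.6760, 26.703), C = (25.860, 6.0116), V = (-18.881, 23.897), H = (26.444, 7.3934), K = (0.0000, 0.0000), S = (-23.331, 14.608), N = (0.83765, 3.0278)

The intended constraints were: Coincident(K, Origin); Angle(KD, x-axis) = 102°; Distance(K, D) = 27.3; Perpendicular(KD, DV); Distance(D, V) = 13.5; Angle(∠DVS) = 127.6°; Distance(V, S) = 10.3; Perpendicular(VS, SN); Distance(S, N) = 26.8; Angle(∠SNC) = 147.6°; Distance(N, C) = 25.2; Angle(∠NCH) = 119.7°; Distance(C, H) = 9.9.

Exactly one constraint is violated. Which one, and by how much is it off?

Distance(C, H) = 9.9 — off by 8.40.

K = (0.00, 0.00) ✓; KD at 102.0° ✓; |KD| = 27.30 ✓; ∠(KD, DV) = 90.00° ✓; |DV| = 13.50 ✓; ∠DVS = 127.6° ✓; |VS| = 10.30 ✓; ∠(VS, SN) = 90.00° ✓; |SN| = 26.80 ✓; ∠SNC = 147.6° ✓; |NC| = 25.20 ✓; ∠NCH = 119.7° ✓; |CH| = 1.500 ✗.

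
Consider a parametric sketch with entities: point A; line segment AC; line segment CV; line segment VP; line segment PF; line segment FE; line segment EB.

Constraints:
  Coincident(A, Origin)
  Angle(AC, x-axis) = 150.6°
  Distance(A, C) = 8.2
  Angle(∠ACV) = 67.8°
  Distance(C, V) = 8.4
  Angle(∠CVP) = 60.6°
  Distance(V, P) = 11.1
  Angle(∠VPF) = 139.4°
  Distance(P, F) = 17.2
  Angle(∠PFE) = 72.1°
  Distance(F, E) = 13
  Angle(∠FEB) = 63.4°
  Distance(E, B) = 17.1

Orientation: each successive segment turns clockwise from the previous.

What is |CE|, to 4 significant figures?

13.93

A is at the origin; AC runs at 150.6° with length 8.2, so C = (-7.144, 4.025). ∠ACV = 67.8° gives CV at 38.40° from the x-axis; with |CV| = 8.4, V = (-0.5609, 9.243). ∠CVP = 60.6° gives VP at -81.00° from the x-axis; with |VP| = 11.1, P = (1.175, -1.720). ∠VPF = 139.4° gives PF at -121.6° from the x-axis; with |PF| = 17.2, F = (-7.837, -16.37). ∠PFE = 72.1° gives FE at 130.5° from the x-axis; with |FE| = 13.0, E = (-16.28, -6.485). Then |CE| = |E − C| = 13.93.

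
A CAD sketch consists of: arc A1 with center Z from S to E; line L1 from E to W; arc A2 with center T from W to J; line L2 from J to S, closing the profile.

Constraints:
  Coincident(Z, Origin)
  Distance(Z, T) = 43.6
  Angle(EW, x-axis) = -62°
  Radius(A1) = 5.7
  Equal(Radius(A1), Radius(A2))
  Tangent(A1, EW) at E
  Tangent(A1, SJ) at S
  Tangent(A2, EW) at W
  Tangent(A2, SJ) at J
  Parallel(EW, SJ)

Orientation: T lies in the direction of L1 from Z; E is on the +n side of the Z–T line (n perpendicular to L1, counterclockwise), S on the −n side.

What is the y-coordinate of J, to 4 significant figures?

-41.17

The slot axis is L1's direction at -62.0°, so u = (cos -62.0°, sin -62.0°) = (0.4695, -0.8829) and n = (−sin -62.0°, cos -62.0°) = (0.8829, 0.4695). Z is at the origin and T lies 43.6 along u from Z, so T = 43.6·u = (20.47, -38.50). Tangency of A1 to both parallel lines with radius 5.7 puts E and S at Z ± 5.7·n: E = (5.033, 2.676), S = (-5.033, -2.676). Equal radii place W and J the same way about T: W = T + 5.7·n = (25.50, -35.82), J = T − 5.7·n = (15.44, -41.17). So J.y = -41.17.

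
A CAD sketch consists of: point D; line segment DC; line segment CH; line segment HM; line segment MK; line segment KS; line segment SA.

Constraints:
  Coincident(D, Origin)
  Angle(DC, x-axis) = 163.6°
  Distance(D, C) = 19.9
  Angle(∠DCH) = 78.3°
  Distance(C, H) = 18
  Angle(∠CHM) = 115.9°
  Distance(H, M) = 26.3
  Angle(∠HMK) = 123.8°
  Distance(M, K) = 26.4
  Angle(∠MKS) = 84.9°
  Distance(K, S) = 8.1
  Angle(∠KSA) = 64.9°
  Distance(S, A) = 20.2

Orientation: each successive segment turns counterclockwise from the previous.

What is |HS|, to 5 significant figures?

42.603

∠HMK = 123.8° gives MK at 25.600° from the x-axis; with |MK| = 26.4, K = (25.881, -14.302). ∠MKS = 84.9° gives KS at 120.70° from the x-axis; with |KS| = 8.1, S = (21.745, -7.3368). Then |HS| = |S − H| = 42.603.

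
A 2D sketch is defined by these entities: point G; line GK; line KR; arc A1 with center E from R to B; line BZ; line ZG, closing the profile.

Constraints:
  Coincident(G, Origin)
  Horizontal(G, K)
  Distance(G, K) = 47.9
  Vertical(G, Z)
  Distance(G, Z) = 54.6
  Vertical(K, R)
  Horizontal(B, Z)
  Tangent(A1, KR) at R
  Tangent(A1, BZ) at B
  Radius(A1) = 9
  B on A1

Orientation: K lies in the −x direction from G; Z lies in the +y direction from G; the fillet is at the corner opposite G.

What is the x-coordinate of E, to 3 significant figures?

-38.9

G is at the origin; G and K share the same y with |GK| = 47.9 and K on the −x side, so K = (-47.9, 0.00). G and Z share the same x with |GZ| = 54.6 and Z on the +y side, so Z = (0.00, 54.6). The virtual corner opposite G is at (-47.9, 54.6). Tangency of A1 to KR means the radius ER is perpendicular to KR and since A1 is tangent to BZ there, EB ⟂ BZ, with radius 9.0, so the center E sits 9.0 in from both sides at E = (-38.9, 45.6). So E.x = -38.9.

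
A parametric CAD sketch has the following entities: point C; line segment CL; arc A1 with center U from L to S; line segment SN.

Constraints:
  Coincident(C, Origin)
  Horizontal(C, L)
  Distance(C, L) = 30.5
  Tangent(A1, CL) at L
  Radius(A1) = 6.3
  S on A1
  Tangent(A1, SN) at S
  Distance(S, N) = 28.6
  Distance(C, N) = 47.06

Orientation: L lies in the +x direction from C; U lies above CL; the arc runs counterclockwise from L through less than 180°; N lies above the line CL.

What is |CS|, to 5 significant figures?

37.444

C is at the origin; CL is horizontal with |CL| = 30.5 and L on the +x side, so L = (30.500, 0.0000). Tangency of A1 to CL means the radius UL is perpendicular to CL, so U = L + (0, 6.3) = (30.500, 6.3000). Since US ⟂ SN (tangency), |UN| = √(6.3² + 28.6²) = 29.286 regardless of where S sits on A1. So N lies on both circle(C, 47.06) and circle(U, 29.286); the above-CL intersection is N = (30.796, 35.584). S is the foot of the tangent from N: S = (36.666, 7.5930).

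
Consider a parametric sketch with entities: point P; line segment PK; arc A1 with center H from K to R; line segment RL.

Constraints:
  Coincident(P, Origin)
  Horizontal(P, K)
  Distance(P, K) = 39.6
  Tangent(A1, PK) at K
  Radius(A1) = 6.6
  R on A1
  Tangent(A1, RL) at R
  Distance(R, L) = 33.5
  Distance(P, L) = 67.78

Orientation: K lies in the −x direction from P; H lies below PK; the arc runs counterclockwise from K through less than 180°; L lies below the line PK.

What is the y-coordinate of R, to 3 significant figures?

-4.25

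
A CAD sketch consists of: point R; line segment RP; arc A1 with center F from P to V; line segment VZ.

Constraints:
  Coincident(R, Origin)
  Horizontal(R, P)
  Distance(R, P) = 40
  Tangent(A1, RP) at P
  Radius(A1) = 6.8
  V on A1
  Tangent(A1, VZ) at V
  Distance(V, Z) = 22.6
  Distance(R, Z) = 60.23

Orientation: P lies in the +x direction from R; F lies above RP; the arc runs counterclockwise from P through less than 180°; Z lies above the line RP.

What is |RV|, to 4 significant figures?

46.52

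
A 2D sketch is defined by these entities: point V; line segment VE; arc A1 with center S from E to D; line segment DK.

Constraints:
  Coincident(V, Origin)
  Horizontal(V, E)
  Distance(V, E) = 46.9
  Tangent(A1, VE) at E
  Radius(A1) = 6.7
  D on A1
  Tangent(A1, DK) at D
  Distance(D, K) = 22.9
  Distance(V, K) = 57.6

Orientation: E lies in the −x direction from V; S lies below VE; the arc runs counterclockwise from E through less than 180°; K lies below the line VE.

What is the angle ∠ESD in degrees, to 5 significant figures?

101.56°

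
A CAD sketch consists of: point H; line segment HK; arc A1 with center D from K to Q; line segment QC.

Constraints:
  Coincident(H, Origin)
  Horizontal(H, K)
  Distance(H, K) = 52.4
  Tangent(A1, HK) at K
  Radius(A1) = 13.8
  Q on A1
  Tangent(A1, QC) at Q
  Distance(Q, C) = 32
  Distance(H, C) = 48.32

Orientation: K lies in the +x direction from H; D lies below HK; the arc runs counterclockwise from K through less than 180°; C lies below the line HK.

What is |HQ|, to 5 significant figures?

40.469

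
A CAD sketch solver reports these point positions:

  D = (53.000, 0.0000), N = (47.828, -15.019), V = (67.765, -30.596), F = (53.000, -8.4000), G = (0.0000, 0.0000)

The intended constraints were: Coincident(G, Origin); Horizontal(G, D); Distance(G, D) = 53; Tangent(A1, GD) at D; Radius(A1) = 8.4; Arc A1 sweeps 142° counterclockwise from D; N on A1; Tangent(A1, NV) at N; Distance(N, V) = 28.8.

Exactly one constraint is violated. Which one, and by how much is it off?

Distance(N, V) = 28.8 — off by 3.50.

G = (0.00, 0.00) ✓; G.y = 0.00, D.y = 0.00 ✓; |GD| = 53.00 ✓; ∠(FD, DG) = 90.00° ✓; |FD| = 8.400 ✓; bearing(F→N) − bearing(F→D) = 142.0° ✓; |FN| = 8.400 ✓; ∠(FN, NV) = 90.00° ✓; |NV| = 25.30 ✗.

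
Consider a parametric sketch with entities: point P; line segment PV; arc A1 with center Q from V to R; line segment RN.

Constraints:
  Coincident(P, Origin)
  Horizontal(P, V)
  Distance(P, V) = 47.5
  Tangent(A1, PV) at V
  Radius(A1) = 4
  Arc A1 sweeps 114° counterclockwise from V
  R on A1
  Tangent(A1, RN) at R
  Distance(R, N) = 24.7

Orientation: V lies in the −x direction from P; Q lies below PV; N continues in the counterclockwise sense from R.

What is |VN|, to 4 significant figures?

28.91

P is at the origin; P and V share the same y with |PV| = 47.5 and V on the −x side, so V = (-47.50, 0.000). Tangency of A1 to PV means the radius QV is perpendicular to PV, so Q = V + (0, -4) = (-47.50, -4.000). On A1, V sits at bearing 90° from Q; a 114° counterclockwise sweep puts R at bearing 204°, so R = Q + 4.0·(cos 204°, sin 204°) = (-51.15, -5.627). The tangent condition forces QR to be normal to RN, so RN runs along (−sin 204°, cos 204°); with |RN| = 24.7, N = (-41.11, -28.19). Then |VN| = |N − V| = 28.91.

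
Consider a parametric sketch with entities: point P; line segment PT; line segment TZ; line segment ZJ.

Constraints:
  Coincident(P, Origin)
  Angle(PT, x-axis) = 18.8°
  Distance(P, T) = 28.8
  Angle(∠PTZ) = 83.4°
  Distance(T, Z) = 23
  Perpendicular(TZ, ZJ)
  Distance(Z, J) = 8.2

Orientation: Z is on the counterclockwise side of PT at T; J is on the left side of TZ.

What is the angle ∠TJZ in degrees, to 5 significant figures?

70.378°

P is at the origin; PT runs at 18.8° with length 28.8, so T = 28.8·(cos 18.8°, sin 18.8°) = (27.263, 9.2813). ∠PTZ = 83.4°, so TZ runs at 18.8° + (180° − 83.4°) = 115.40° from the x-axis; with |TZ| = 23.0, Z = T + 23.0·(cos 115.40°, sin 115.40°) = (17.398, 30.058). TZ ⟂ ZJ; with |ZJ| = 8.2 on the left of TZ, J = Z + 8.2·(-0.90334, -0.42894) = (9.9906, 26.541). Then cos ∠TJZ = JT·JZ / (|JT||JZ|), giving 70.378°.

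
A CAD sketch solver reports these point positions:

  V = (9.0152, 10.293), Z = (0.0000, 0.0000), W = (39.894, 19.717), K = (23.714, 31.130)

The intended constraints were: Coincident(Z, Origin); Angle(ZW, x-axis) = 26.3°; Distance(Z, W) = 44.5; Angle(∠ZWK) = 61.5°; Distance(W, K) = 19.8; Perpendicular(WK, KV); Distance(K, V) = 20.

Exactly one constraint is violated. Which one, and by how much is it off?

Distance(K, V) = 20 — off by 5.50.

Z = (0.00, 0.00) ✓; ZW at 26.30° ✓; |ZW| = 44.50 ✓; ∠ZWK = 61.50° ✓; |WK| = 19.80 ✓; ∠(WK, KV) = 90.00° ✓; |KV| = 25.50 ✗.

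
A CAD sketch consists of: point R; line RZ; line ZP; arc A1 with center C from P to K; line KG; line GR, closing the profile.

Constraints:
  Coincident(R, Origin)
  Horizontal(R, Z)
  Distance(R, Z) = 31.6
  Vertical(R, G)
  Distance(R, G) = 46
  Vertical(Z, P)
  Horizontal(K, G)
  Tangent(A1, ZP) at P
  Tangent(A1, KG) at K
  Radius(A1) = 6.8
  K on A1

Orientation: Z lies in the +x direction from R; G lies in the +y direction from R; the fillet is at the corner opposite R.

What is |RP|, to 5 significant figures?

50.351

R is at the origin; R and Z share the same y with |RZ| = 31.6 and Z on the +x side, so Z = (31.600, 0.0000). RG is vertical with |RG| = 46.0 and G on the +y side, so G = (0.0000, 46.000). The virtual corner opposite R is at (31.600, 46.000). Tangency of A1 to ZP means the radius CP is perpendicular to ZP and A1 meets KG tangentially, so CK is at right angles to KG, with radius 6.8, so the center C sits 6.8 in from both sides at C = (24.800, 39.200). That places the tangent points at P = (31.600, 39.200) on ZP and K = (24.800, 46.000) on KG. Then |RP| = |P − R| = 50.351.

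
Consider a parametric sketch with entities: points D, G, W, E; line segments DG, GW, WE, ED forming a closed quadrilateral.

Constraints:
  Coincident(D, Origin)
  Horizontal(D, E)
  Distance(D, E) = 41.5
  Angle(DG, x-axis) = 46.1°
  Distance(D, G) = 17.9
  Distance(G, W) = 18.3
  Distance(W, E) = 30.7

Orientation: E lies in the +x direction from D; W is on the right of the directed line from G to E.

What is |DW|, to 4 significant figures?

12.48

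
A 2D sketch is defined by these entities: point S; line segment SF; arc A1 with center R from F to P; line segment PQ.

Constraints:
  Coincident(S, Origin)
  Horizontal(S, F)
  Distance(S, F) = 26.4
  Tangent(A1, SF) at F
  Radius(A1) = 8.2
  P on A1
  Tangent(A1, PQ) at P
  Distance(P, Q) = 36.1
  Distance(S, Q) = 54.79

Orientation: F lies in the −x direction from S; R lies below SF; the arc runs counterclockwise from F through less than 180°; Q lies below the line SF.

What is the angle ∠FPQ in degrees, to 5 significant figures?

132.51°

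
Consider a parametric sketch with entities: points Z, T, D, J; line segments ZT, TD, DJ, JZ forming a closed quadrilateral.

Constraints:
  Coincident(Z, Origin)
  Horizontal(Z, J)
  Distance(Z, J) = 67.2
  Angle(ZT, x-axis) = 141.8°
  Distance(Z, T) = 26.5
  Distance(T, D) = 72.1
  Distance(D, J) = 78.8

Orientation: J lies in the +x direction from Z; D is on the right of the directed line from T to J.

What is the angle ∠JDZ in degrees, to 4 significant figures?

57.74°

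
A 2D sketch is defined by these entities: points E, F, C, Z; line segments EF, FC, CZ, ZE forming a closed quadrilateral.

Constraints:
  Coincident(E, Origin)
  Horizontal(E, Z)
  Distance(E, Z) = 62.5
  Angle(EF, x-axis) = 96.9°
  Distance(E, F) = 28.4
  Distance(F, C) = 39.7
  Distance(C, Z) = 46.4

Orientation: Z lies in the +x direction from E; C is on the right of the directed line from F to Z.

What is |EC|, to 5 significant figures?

17.616

E is at the origin; E and Z share the same y with |EZ| = 62.5 and Z in +x, so Z = (62.5, 0). EF runs at 96.9° with |EF| = 28.4, so F = (-3.4119, 28.194). C is determined by |FC| = 39.7 and |CZ| = 46.4 together: it lies at the intersection of circle(F, 39.7) and circle(Z, 46.4). With |FZ| = 71.689, the foot of the radical line on FZ is 31.821 from F and the perpendicular offset is √(39.7² − 31.821²) = 23.738. Taking the right-of-FZ solution: C = (16.509, -6.1460).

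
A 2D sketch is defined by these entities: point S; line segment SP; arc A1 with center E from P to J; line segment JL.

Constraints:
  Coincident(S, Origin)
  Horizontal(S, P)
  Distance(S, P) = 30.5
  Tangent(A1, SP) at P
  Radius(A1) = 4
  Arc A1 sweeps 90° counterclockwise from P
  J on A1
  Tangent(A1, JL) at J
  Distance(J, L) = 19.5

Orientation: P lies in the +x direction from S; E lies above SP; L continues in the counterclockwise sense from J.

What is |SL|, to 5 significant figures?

41.743

S is at the origin; SP is horizontal with |SP| = 30.5 and P on the +x side, so P = (30.500, 0.0000). The tangent condition forces EP to be normal to SP, so E = P + (0, 4) = (30.500, 4.0000). On A1, P sits at bearing -90° from E; a 90° counterclockwise sweep puts J at bearing 0°, so J = E + 4.0·(cos 0°, sin 0°) = (34.500, 4.0000). Since A1 is tangent to JL there, EJ ⟂ JL, so JL runs along (−sin 0°, cos 0°); with |JL| = 19.5, L = (34.500, 23.500). Then |SL| = |L − S| = 41.743.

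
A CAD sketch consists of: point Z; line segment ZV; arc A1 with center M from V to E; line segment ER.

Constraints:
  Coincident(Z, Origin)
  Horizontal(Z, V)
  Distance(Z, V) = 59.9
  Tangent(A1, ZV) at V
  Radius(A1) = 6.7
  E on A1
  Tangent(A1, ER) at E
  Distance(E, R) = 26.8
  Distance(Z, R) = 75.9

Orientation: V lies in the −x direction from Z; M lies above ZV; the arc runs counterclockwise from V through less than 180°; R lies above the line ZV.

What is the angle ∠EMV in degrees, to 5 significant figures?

121.85°

Checks: |MV| = 6.700 ✓; |ME| = 6.700 ✓; ∠(ME, ER) = 90.00° ✓; |ER| = 26.80 ✓; |ZR| = 75.90 ✓.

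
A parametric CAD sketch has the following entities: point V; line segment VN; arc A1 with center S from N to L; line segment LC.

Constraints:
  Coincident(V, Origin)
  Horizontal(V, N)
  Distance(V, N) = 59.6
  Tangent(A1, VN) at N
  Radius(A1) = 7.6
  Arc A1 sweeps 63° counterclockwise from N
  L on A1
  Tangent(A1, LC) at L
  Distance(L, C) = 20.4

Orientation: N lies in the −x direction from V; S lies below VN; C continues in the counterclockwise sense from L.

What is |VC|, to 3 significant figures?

78.9

On A1, N sits at bearing 90° from S; a 63° counterclockwise sweep puts L at bearing 153°, so L = S + 7.6·(cos 153°, sin 153°) = (-66.4, -4.15). A1 meets LC tangentially, so SL is at right angles to LC, so LC runs along (−sin 153°, cos 153°); with |LC| = 20.4, C = (-75.6, -22.3). Then |VC| = |C − V| = 78.9.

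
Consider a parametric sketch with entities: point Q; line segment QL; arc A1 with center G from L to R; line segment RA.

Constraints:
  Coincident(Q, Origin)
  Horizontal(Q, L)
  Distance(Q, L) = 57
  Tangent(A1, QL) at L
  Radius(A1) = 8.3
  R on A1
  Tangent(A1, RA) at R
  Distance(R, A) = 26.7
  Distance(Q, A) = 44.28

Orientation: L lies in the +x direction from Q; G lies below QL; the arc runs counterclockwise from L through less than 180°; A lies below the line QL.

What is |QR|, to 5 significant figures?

50.156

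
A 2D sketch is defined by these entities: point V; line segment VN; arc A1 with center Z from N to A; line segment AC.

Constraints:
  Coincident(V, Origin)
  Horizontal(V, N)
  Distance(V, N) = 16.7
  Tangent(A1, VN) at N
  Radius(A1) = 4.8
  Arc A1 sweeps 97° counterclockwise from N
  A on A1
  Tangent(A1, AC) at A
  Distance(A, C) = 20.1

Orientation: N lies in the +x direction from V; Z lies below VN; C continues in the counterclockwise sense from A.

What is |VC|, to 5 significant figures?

29.134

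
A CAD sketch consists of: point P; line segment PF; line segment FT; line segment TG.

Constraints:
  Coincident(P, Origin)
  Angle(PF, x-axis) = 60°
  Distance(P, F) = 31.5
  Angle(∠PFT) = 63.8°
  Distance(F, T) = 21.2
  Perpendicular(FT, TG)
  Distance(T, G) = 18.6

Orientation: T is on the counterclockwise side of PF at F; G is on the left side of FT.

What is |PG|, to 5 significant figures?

12.107

P is at the origin; PF runs at 60.0° with length 31.5, so F = 31.5·(cos 60.0°, sin 60.0°) = (15.750, 27.280). ∠PFT = 63.8°, so FT runs at 60.0° + (180° − 63.8°) = 176.20° from the x-axis; with |FT| = 21.2, T = F + 21.2·(cos 176.20°, sin 176.20°) = (-5.4034, 28.685). FT is perpendicular to TG; with |TG| = 18.6 on the left of FT, G = T + 18.6·(-0.066274, -0.99780) = (-6.6361, 10.126). Then |PG| = |G − P| = 12.107.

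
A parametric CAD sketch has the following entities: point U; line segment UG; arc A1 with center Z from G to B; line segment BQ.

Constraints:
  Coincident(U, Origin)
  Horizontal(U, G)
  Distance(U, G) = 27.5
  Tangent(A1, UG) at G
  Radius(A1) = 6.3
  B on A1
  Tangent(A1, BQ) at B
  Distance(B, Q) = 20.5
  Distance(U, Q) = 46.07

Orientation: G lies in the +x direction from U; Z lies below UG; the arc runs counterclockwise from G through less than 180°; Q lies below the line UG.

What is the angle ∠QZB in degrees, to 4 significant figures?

72.92°

Checks: |ZB| = 6.300 ✓; ∠(ZB, BQ) = 90.00° ✓; |BQ| = 20.50 ✓; |UQ| = 46.07 ✓.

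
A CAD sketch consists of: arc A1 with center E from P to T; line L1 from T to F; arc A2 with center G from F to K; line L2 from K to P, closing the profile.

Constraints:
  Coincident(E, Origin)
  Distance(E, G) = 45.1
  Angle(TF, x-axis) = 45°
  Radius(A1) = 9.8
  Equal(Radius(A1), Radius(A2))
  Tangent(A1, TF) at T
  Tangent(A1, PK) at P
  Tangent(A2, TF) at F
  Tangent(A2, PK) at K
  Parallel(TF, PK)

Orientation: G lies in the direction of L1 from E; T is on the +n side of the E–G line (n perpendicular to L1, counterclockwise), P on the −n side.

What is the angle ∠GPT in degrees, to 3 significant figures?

77.7°

E is at the origin and G lies 45.1 along u from E, so G = 45.1·u = (31.9, 31.9). Tangency of A1 to both parallel lines with radius 9.8 puts T and P at E ± 9.8·n: T = (-6.93, 6.93), P = (6.93, -6.93). Then cos ∠GPT = PG·PT / (|PG||PT|), giving 77.7°.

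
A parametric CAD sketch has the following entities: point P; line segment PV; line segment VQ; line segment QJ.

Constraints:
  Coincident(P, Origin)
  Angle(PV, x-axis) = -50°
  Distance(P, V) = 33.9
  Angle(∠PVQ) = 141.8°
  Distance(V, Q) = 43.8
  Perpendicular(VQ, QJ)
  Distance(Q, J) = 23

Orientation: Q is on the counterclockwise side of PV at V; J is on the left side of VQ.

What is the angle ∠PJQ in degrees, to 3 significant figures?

88.3°

∠PVQ = 141.8°, so VQ runs at -50.0° + (180° − 141.8°) = -11.8° from the x-axis; with |VQ| = 43.8, Q = V + 43.8·(cos -11.8°, sin -11.8°) = (64.7, -34.9). VQ ⟂ QJ; with |QJ| = 23.0 on the left of VQ, J = Q + 23.0·(0.204, 0.979) = (69.4, -12.4). Then cos ∠PJQ = JP·JQ / (|JP||JQ|), giving 88.3°.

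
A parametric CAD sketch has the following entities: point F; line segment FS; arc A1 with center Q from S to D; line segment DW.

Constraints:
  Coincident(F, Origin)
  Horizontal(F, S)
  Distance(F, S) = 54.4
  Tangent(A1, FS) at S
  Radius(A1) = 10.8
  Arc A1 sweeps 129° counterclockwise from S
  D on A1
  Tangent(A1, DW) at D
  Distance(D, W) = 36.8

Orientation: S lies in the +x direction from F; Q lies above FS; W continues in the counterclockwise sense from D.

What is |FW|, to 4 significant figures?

60.87

On A1, S sits at bearing -90° from Q; a 129° counterclockwise sweep puts D at bearing 39°, so D = Q + 10.8·(cos 39°, sin 39°) = (62.79, 17.60). A1 meets DW tangentially, so QD is at right angles to DW, so DW runs along (−sin 39°, cos 39°); with |DW| = 36.8, W = (39.63, 46.20). Then |FW| = |W − F| = 60.87.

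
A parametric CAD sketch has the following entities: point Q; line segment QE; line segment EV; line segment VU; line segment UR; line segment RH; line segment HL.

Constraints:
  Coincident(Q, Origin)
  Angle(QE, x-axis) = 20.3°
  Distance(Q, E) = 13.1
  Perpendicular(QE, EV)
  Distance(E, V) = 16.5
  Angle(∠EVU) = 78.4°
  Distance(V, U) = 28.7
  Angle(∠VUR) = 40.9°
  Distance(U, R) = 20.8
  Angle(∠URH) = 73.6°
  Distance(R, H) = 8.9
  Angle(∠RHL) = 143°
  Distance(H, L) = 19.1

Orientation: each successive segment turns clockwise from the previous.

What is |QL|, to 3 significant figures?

26.8

∠URH = 73.6° gives RH at -56.8° from the x-axis; with |RH| = 8.9, H = (8.00, -6.88). ∠RHL = 143.0° gives HL at -93.8° from the x-axis; with |HL| = 19.1, L = (6.73, -25.9). Then |QL| = |L − Q| = 26.8.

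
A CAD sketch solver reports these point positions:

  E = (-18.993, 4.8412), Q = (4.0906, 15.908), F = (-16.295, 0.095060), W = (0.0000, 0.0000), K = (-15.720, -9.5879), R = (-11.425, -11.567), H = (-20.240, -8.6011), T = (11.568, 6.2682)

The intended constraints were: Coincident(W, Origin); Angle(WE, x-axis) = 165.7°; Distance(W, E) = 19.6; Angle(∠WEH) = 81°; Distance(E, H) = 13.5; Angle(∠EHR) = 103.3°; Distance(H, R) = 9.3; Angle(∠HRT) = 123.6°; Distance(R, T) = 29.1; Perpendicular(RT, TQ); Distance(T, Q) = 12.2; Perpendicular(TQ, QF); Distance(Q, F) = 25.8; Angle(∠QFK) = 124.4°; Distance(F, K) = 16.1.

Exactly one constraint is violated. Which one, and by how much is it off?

Distance(F, K) = 16.1 — off by 6.40.

W = (0.00, 0.00) ✓; WE at 165.7° ✓; |WE| = 19.60 ✓; ∠WEH = 81.00° ✓; |EH| = 13.50 ✓; ∠EHR = 103.3° ✓; |HR| = 9.301 ✓; ∠HRT = 123.6° ✓; |RT| = 29.10 ✓; ∠(RT, TQ) = 90.00° ✓; |TQ| = 12.20 ✓; ∠(TQ, QF) = 90.00° ✓; |QF| = 25.80 ✓; ∠QFK = 124.4° ✓; |FK| = 9.700 ✗.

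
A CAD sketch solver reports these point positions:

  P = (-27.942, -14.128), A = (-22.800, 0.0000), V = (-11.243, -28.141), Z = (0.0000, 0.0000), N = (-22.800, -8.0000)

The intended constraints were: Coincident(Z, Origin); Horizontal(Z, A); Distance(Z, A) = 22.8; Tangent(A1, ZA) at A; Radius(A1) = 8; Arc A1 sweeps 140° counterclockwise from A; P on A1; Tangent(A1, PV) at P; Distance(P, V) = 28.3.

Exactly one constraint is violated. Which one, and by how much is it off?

Distance(P, V) = 28.3 — off by 6.50.

Z = (0.00, 0.00) ✓; Z.y = 0.00, A.y = 0.00 ✓; |ZA| = 22.80 ✓; ∠(NA, AZ) = 90.00° ✓; |NA| = 8.000 ✓; bearing(N→P) − bearing(N→A) = 140.0° ✓; |NP| = 8.000 ✓; ∠(NP, PV) = 90.00° ✓; |PV| = 21.80 ✗.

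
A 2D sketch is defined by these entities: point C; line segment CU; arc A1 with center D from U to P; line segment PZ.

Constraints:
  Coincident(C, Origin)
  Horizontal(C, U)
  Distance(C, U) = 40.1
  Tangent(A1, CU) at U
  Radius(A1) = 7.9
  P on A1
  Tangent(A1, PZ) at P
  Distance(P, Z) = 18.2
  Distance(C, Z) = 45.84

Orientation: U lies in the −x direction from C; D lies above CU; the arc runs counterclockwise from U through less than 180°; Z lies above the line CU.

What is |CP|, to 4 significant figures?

33.86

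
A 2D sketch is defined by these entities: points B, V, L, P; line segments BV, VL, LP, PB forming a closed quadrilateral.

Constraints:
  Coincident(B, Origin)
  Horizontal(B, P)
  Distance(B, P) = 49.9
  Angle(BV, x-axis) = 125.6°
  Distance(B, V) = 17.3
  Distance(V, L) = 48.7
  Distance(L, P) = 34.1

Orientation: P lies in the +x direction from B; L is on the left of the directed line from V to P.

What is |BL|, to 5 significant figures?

47.183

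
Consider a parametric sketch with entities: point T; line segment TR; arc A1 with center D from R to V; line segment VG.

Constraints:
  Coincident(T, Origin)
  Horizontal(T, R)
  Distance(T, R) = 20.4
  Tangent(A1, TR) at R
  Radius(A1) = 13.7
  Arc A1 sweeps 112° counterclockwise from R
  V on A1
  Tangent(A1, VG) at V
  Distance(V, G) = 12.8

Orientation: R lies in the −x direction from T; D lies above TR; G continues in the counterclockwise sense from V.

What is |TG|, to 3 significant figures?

33.1

T is at the origin; TR is horizontal with |TR| = 20.4 and R on the −x side, so R = (-20.4, 0.00). Tangency of A1 to TR means the radius DR is perpendicular to TR, so D = R + (0, 13.7) = (-20.4, 13.7). On A1, R sits at bearing -90° from D; a 112° counterclockwise sweep puts V at bearing 22°, so V = D + 13.7·(cos 22°, sin 22°) = (-7.70, 18.8). Since A1 is tangent to VG there, DV ⟂ VG, so VG runs along (−sin 22°, cos 22°); with |VG| = 12.8, G = (-12.5, 30.7). Then |TG| = |G − T| = 33.1.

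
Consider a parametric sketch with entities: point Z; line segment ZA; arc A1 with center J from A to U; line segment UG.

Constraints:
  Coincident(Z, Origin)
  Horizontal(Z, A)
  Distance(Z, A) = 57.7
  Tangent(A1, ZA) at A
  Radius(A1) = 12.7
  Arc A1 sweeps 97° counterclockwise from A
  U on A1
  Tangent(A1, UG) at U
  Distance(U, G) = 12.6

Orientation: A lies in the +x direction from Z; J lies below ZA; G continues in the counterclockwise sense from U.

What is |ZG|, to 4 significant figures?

53.76

Z is at the origin; Z and A share the same y with |ZA| = 57.7 and A on the +x side, so A = (57.70, 0.000). The tangent condition forces JA to be normal to ZA, so J = A + (0, -12.7) = (57.70, -12.70). On A1, A sits at bearing 90° from J; a 97° counterclockwise sweep puts U at bearing 187°, so U = J + 12.7·(cos 187°, sin 187°) = (45.09, -14.25). Tangency of A1 to UG means the radius JU is perpendicular to UG, so UG runs along (−sin 187°, cos 187°); with |UG| = 12.6, G = (46.63, -26.75). Then |ZG| = |G − Z| = 53.76.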